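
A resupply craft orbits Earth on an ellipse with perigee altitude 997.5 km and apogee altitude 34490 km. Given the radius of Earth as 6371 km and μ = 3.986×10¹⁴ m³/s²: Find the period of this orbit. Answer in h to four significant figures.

r_p = 6371 + 997.5 = 7368.5 km = 7.3685×10⁶ m.
r_a = 6371 + 34490 = 40861 km = 4.0861×10⁷ m.
Semi-major axis a = (r_p + r_a)/2 = (7368.5 + 40861)/2 = 24115 km = 2.411×10⁷ m.
By Kepler's third law T = 2π√(a³/μ) = 2π × 5.931×10³ = 3.727×10⁴ s.
= 10.35 h.

T ≈ 10.35 h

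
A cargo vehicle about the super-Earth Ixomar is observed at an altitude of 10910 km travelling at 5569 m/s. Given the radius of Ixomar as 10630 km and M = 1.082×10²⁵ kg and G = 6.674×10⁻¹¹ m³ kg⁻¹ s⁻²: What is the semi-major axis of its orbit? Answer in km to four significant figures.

a ≈ 20040 km

μ = GM = 6.674×10⁻¹¹ × 1.082×10²⁵ = 7.221×10¹⁴ m³/s².
r = 10630 + 10910 = 21540 km = 2.154×10⁷ m.
Vis-viva rearranged: 1/a = 2/r − v²/μ = 9.285×10⁻⁸ − 4.295×10⁻⁸ = 4.990×10⁻⁸ m⁻¹.
a = 2.004×10⁷ m = 20039 km.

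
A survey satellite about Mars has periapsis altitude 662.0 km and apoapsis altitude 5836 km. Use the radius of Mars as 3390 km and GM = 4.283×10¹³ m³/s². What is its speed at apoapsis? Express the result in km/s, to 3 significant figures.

v ≈ 1.68 km/s

r_p = 3390 + 662.0 = 4052.0 km = 4.0520×10⁶ m.
r_a = 3390 + 5836 = 9226.0 km = 9.2260×10⁶ m.
Semi-major axis a = (r_p + r_a)/2 = 6639.0 km = 6.639×10⁶ m.
Vis-viva: v² = μ(2/r − 1/a) = 4.283×10¹³ × (2.168×10⁻⁷ − 1.506×10⁻⁷) = 2.833×10⁶ m²/s².
v = 1683 m/s = 1.683 km/s.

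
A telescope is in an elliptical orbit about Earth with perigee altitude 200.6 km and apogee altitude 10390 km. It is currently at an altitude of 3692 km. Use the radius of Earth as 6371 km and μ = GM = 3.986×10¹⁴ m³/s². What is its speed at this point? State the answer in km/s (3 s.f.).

r_p = 6371 + 200.6 = 6571.6 km = 6.5716×10⁶ m.
r_a = 6371 + 10390 = 16761 km = 1.6761×10⁷ m.
r = 6371 + 3692 = 10063 km = 1.006×10⁷ m.
Semi-major axis a = (r_p + r_a)/2 = 11666 km = 1.167×10⁷ m.
Vis-viva: v² = μ(2/r − 1/a) = 3.986×10¹⁴ × (1.987×10⁻⁷ − 8.572×10⁻⁸) = 4.505×10⁷ m²/s².
v = 6712 m/s = 6.712 km/s.

v ≈ 6.71 km/s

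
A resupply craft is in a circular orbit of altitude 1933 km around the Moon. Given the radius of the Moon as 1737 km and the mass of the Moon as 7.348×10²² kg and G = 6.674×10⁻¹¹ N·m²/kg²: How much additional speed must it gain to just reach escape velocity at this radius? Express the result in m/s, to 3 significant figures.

Δv ≈ 479 m/s

μ = GM = 6.674×10⁻¹¹ × 7.348×10²² = 4.904×10¹² m³/s².
r = 1737 + 1933 = 3670.0 km = 3.6700×10⁶ m.
Circular speed v_c = √(μ/r) = 1156 m/s.
Escape speed v_esc = √(2μ/r) = √2 × v_c = 1635 m/s.
Δv = v_esc − v_c = 478.8 m/s.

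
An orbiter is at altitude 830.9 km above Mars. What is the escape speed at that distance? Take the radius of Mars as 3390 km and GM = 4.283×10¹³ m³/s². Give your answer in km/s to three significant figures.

r = 3390 + 830.9 = 4220.9 km = 4.2209×10⁶ m.
Escape speed v_esc = √(2μ/r) = √(2 × 4.283×10¹³ / 4.221×10⁶) = √(2.029×10⁷) = 4505 m/s.
= 4.505 km/s.

v_esc ≈ 4.50 km/s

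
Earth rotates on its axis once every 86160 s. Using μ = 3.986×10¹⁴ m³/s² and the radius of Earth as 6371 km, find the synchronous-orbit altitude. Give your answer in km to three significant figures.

h_sync ≈ 35800 km

A synchronous orbit has period T, so by Kepler's third law a = (μT²/4π²)^(1/3).
μT²/4π² = 3.986×10¹⁴ × (8.616×10⁴)² / 39.48 = 7.495×10²² m³.
a = 4.216×10⁷ m = 42163 km.
Altitude h = a − R = 42163 − 6371 = 35792 km.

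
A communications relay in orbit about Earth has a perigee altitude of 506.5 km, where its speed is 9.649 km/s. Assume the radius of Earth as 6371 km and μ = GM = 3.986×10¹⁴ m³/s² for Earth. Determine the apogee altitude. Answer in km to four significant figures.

apogee altitude ≈ 21700 km

r_p = 6371 + 506.5 = 6877.5 km = 6.878×10⁶ m.
Specific energy ε = v²/2 − μ/r = -1.141×10⁷ J/kg, so a = −μ/(2ε) = 1.747×10⁷ m.
The apsides satisfy r_p + r_a = 2a, so the apogee radius is 2a − r_p = 2.807×10⁷ m = 28071 km.
Apogee altitude = 28071 − 6371 = 21700 km.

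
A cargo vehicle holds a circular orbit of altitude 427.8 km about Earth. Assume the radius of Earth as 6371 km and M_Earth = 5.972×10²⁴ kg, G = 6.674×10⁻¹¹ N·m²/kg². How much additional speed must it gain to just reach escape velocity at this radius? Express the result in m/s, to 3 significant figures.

Δv ≈ 3170 m/s

μ = GM = 6.674×10⁻¹¹ × 5.972×10²⁴ = 3.986×10¹⁴ m³/s².
r = 6371 + 427.8 = 6798.8 km = 6.7988×10⁶ m.
Circular speed v_c = √(μ/r) = 7657 m/s.
Escape speed v_esc = √(2μ/r) = √2 × v_c = 10830 m/s.
Δv = v_esc − v_c = 3171 m/s.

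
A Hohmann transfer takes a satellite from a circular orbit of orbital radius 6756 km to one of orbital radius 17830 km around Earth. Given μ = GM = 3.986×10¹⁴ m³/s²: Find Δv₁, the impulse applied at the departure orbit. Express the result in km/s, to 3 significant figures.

r₁ = 6756 km = 6.756×10⁶ m.
r₂ = 17830 km = 1.783×10⁷ m.
Transfer ellipse a_t = (r₁ + r₂)/2 = 1.229×10⁷ m.
At r₁: circular v_c1 = √(μ/r₁) = 7681 m/s; transfer-perigee v_p = √[μ(2/r₁ − 1/a_t)] = 9251 m/s.
Δv₁ = v_p − v_c1 = 1570 m/s.
= 1.570 km/s.

Δv ≈ 1.57 km/s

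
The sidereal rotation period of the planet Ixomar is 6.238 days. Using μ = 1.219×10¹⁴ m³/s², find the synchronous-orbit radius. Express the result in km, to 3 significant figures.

r_sync ≈ 96400 km

T = 6.238 days = 5.390×10⁵ s.
A synchronous orbit has period T, so by Kepler's third law a = (μT²/4π²)^(1/3).
μT²/4π² = 1.219×10¹⁴ × (5.390×10⁵)² / 39.48 = 8.969×10²³ m³.
a = 9.644×10⁷ m = 96439 km.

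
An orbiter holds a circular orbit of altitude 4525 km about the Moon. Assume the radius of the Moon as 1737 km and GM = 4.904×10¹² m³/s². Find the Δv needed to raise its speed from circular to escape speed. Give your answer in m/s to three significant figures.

Δv ≈ 367 m/s

r = 1737 + 4525 = 6262.0 km = 6.2620×10⁶ m.
Circular speed v_c = √(μ/r) = 884.9 m/s.
Escape speed v_esc = √(2μ/r) = √2 × v_c = 1252 m/s.
Δv = v_esc − v_c = 366.6 m/s.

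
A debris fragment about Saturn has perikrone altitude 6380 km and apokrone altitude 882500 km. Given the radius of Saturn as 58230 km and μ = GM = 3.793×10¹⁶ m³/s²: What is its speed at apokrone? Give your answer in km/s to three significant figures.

r_p = 58230 + 6380 = 64610 km = 6.4610×10⁷ m.
r_a = 58230 + 882500 = 940730 km = 9.4073×10⁸ m.
Semi-major axis a = (r_p + r_a)/2 = 5.0267×10⁵ km = 5.027×10⁸ m.
Vis-viva: v² = μ(2/r − 1/a) = 3.793×10¹⁶ × (2.126×10⁻⁹ − 1.989×10⁻⁹) = 5.182×10⁶ m²/s².
v = 2276 m/s = 2.276 km/s.

v ≈ 2.28 km/s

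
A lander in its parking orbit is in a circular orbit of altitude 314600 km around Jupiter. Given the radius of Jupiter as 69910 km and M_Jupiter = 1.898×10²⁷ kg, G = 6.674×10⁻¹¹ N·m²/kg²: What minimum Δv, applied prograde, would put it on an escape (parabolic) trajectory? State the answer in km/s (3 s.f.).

μ = GM = 6.674×10⁻¹¹ × 1.898×10²⁷ = 1.267×10¹⁷ m³/s².
r = 69910 + 314600 = 384510 km = 3.8451×10⁸ m.
Circular speed v_c = √(μ/r) = 18150 m/s.
Escape speed v_esc = √(2μ/r) = √2 × v_c = 25670 m/s.
Δv = v_esc − v_c = 7518 m/s = 7.518 km/s.

Δv ≈ 7.52 km/s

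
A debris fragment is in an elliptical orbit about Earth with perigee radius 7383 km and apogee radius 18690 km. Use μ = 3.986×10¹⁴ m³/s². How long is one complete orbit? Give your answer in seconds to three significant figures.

T ≈ 14800 seconds

Semi-major axis a = (r_p + r_a)/2 = (7383.0 + 18690)/2 = 13036 km = 1.304×10⁷ m.
By Kepler's third law T = 2π√(a³/μ) = 2π × 2.358×10³ = 1.481×10⁴ s.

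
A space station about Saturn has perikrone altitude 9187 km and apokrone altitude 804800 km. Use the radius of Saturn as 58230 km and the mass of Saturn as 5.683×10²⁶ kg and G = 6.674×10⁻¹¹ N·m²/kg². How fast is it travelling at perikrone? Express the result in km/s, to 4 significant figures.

v ≈ 32.31 km/s

μ = GM = 6.674×10⁻¹¹ × 5.683×10²⁶ = 3.793×10¹⁶ m³/s².
r_p = 58230 + 9187 = 67417 km = 6.7417×10⁷ m.
r_a = 58230 + 804800 = 863030 km = 8.6303×10⁸ m.
Semi-major axis a = (r_p + r_a)/2 = 4.6522×10⁵ km = 4.652×10⁸ m.
Vis-viva: v² = μ(2/r − 1/a) = 3.793×10¹⁶ × (2.967×10⁻⁸ − 2.150×10⁻⁹) = 1.044×10⁹ m²/s².
v = 32310 m/s = 32.31 km/s.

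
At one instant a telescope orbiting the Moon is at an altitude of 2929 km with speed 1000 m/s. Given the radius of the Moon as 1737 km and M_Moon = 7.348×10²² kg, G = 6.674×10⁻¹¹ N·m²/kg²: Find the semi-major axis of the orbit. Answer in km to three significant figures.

a ≈ 4450 km

μ = GM = 6.674×10⁻¹¹ × 7.348×10²² = 4.904×10¹² m³/s².
r = 1737 + 2929 = 4666.0 km = 4.666×10⁶ m.
Vis-viva rearranged: 1/a = 2/r − v²/μ = 4.286×10⁻⁷ − 2.039×10⁻⁷ = 2.247×10⁻⁷ m⁻¹.
a = 4.450×10⁶ m = 4450.0 km.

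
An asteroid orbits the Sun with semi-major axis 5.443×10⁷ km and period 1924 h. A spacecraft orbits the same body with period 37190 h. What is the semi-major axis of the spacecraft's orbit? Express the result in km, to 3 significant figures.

a₂ ≈ 3.92×10⁸ km

Kepler's third law: a³ ∝ T², so a₂ = a₁ (T₂/T₁)^(2/3).
T₂/T₁ = 19.33, (T₂/T₁)^(2/3) = 7.202.
a₂ = 5.443×10⁷ × 7.202 = 3.920×10⁸ km.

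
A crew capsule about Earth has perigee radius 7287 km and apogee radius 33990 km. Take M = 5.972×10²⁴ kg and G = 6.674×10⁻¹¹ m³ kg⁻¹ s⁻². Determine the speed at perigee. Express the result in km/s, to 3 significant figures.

μ = GM = 6.674×10⁻¹¹ × 5.972×10²⁴ = 3.986×10¹⁴ m³/s².
Semi-major axis a = (r_p + r_a)/2 = 20638 km = 2.064×10⁷ m.
Vis-viva: v² = μ(2/r − 1/a) = 3.986×10¹⁴ × (2.745×10⁻⁷ − 4.845×10⁻⁸) = 9.008×10⁷ m²/s².
v = 9491 m/s = 9.491 km/s.

v ≈ 9.49 km/s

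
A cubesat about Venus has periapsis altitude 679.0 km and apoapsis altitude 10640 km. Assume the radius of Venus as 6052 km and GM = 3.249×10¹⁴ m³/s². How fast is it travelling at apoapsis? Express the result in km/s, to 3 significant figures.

r_p = 6052 + 679.0 = 6731.0 km = 6.7310×10⁶ m.
r_a = 6052 + 10640 = 16692 km = 1.6692×10⁷ m.
Semi-major axis a = (r_p + r_a)/2 = 11712 km = 1.171×10⁷ m.
Vis-viva: v² = μ(2/r − 1/a) = 3.249×10¹⁴ × (1.198×10⁻⁷ − 8.539×10⁻⁸) = 1.119×10⁷ m²/s².
v = 3345 m/s = 3.345 km/s.

v ≈ 3.34 km/s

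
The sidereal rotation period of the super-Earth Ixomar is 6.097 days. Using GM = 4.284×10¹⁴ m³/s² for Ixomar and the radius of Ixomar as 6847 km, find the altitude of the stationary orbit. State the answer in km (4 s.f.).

T = 6.097 days = 5.268×10⁵ s.
A synchronous orbit has period T, so by Kepler's third law a = (μT²/4π²)^(1/3).
μT²/4π² = 4.284×10¹⁴ × (5.268×10⁵)² / 39.48 = 3.011×10²⁴ m³.
a = 1.444×10⁸ m = 1.4441×10⁵ km.
Altitude h = a − R = 1.4441×10⁵ − 6847 = 1.3756×10⁵ km.

h_sync ≈ 1.376×10⁵ km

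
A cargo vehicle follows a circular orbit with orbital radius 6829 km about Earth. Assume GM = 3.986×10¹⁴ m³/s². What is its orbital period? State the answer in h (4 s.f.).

r = 6829 km = 6.829×10⁶ m.
Kepler's third law: T = 2π√(r³/μ) = 2π√((6.829×10⁶)³ / 3.986×10¹⁴).
r³/μ = 7.990×10⁵ s², so T = 2π × 8.939×10² = 5.616×10³ s.
Converting: 5.616×10³ s ÷ 3600 = 1.560 h.

T ≈ 1.560 h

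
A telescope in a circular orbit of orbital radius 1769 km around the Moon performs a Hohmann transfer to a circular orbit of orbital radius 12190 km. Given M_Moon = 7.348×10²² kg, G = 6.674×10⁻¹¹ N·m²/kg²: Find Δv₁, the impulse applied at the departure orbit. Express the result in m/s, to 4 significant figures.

Δv ≈ 535.4 m/s

μ = GM = 6.674×10⁻¹¹ × 7.348×10²² = 4.904×10¹² m³/s².
r₁ = 1769 km = 1.769×10⁶ m.
r₂ = 12190 km = 1.219×10⁷ m.
Transfer ellipse a_t = (r₁ + r₂)/2 = 6.980×10⁶ m.
At r₁: circular v_c1 = √(μ/r₁) = 1665 m/s; transfer-perilune v_p = √[μ(2/r₁ − 1/a_t)] = 2200 m/s.
Δv₁ = v_p − v_c1 = 535.4 m/s.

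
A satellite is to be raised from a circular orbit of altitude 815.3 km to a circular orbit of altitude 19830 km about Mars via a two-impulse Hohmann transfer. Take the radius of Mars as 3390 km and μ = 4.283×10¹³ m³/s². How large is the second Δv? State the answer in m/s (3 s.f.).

Δv ≈ 606 m/s

r₁ = 3390 + 815.3 = 4205.3 km = 4.2053×10⁶ m.
r₂ = 3390 + 19830 = 23220 km = 2.3220×10⁷ m.
Transfer ellipse a_t = (r₁ + r₂)/2 = 1.371×10⁷ m.
At r₁: circular v_c1 = √(μ/r₁) = 3191 m/s; transfer-periapsis v_p = √[μ(2/r₁ − 1/a_t)] = 4153 m/s.
At r₂: circular v_c2 = √(μ/r₂) = 1358 m/s; transfer-apoapsis v_a = √[μ(2/r₂ − 1/a_t)] = 752.1 m/s.
Δv₂ = v_c2 − v_a = 606.0 m/s.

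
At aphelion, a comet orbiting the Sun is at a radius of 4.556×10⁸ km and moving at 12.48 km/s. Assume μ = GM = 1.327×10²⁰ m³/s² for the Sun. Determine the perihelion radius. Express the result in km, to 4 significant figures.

r_a = 4.556×10¹¹ m.
Specific energy ε = v²/2 − μ/r = -2.134×10⁸ J/kg, so a = −μ/(2ε) = 3.109×10¹¹ m.
The apsides satisfy r_p + r_a = 2a, so the perihelion radius is 2a − r_a = 1.663×10¹¹ m = 1.6627×10⁸ km.

perihelion radius ≈ 1.663×10⁸ km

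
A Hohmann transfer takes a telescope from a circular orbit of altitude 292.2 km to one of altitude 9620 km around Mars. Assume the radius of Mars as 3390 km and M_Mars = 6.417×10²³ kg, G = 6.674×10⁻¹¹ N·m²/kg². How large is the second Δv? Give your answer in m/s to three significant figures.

Δv ≈ 609 m/s

μ = GM = 6.674×10⁻¹¹ × 6.417×10²³ = 4.283×10¹³ m³/s².
r₁ = 3390 + 292.2 = 3682.2 km = 3.6822×10⁶ m.
r₂ = 3390 + 9620 = 13010 km = 1.3010×10⁷ m.
Transfer ellipse a_t = (r₁ + r₂)/2 = 8.346×10⁶ m.
At r₁: circular v_c1 = √(μ/r₁) = 3410 m/s; transfer-periapsis v_p = √[μ(2/r₁ − 1/a_t)] = 4258 m/s.
At r₂: circular v_c2 = √(μ/r₂) = 1814 m/s; transfer-apoapsis v_a = √[μ(2/r₂ − 1/a_t)] = 1205 m/s.
Δv₂ = v_c2 − v_a = 609.2 m/s.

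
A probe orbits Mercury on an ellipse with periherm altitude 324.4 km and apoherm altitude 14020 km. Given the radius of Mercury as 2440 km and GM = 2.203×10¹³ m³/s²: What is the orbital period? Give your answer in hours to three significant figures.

T ≈ 11.1 hours

r_p = 2440 + 324.4 = 2764.4 km = 2.7644×10⁶ m.
r_a = 2440 + 14020 = 16460 km = 1.6460×10⁷ m.
Semi-major axis a = (r_p + r_a)/2 = (2764.4 + 16460)/2 = 9612.2 km = 9.612×10⁶ m.
By Kepler's third law T = 2π√(a³/μ) = 2π × 6.349×10³ = 3.989×10⁴ s.
= 11.08 hours.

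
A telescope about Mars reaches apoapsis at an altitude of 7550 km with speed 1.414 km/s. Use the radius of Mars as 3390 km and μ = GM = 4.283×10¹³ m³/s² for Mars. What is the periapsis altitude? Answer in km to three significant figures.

r_a = 3390 + 7550 = 10940 km = 1.094×10⁷ m.
Specific energy ε = v²/2 − μ/r = -2.915×10⁶ J/kg, so a = −μ/(2ε) = 7.346×10⁶ m.
The apsides satisfy r_p + r_a = 2a, so the periapsis radius is 2a − r_a = 3.751×10⁶ m = 3751.5 km.
Periapsis altitude = 3751.5 − 3390 = 361.49 km.

periapsis altitude ≈ 361 km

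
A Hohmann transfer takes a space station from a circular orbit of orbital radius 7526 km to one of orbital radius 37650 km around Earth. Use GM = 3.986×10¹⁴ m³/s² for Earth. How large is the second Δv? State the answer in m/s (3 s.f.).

Δv ≈ 1380 m/s

r₁ = 7526 km = 7.526×10⁶ m.
r₂ = 37650 km = 3.765×10⁷ m.
Transfer ellipse a_t = (r₁ + r₂)/2 = 2.259×10⁷ m.
At r₁: circular v_c1 = √(μ/r₁) = 7278 m/s; transfer-perigee v_p = √[μ(2/r₁ − 1/a_t)] = 9396 m/s.
At r₂: circular v_c2 = √(μ/r₂) = 3254 m/s; transfer-apogee v_a = √[μ(2/r₂ − 1/a_t)] = 1878 m/s.
Δv₂ = v_c2 − v_a = 1376 m/s.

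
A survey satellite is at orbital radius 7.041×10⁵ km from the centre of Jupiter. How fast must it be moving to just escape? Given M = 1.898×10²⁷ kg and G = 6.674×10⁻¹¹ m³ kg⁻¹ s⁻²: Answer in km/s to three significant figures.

μ = GM = 6.674×10⁻¹¹ × 1.898×10²⁷ = 1.267×10¹⁷ m³/s².
r = 7.041×10⁵ km = 7.041×10⁸ m.
Escape speed v_esc = √(2μ/r) = √(2 × 1.267×10¹⁷ / 7.041×10⁸) = √(3.598×10⁸) = 18970 m/s.
= 18.97 km/s.

v_esc ≈ 19.0 km/s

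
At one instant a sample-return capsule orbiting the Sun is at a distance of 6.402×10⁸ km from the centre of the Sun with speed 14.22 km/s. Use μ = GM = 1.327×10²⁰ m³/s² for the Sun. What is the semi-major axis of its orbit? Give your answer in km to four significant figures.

r = 6.402×10¹¹ m.
Vis-viva rearranged: 1/a = 2/r − v²/μ = 3.124×10⁻¹² − 1.524×10⁻¹² = 1.600×10⁻¹² m⁻¹.
a = 6.249×10¹¹ m = 6.2491×10⁸ km.

a ≈ 6.249×10⁸ km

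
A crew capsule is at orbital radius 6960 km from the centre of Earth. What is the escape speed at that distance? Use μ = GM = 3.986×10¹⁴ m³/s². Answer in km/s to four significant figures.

r = 6960 km = 6.960×10⁶ m.
Escape speed v_esc = √(2μ/r) = √(2 × 3.986×10¹⁴ / 6.960×10⁶) = √(1.145×10⁸) = 10700 m/s.
= 10.70 km/s.

v_esc ≈ 10.70 km/s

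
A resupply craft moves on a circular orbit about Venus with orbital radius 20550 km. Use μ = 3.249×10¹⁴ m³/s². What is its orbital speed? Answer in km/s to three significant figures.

v ≈ 3.98 km/s

r = 20550 km = 2.055×10⁷ m.
For a circular orbit v = √(μ/r) = √(3.249×10¹⁴ / 2.055×10⁷) = √(1.581×10⁷) = 3976 m/s.
That is 3.976 km/s.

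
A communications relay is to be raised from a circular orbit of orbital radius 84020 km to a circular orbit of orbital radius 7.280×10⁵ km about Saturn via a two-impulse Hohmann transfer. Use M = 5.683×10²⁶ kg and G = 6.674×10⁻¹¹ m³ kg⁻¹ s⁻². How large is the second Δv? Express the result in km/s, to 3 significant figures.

μ = GM = 6.674×10⁻¹¹ × 5.683×10²⁶ = 3.793×10¹⁶ m³/s².
r₁ = 84020 km = 8.402×10⁷ m.
r₂ = 7.280×10⁵ km = 7.280×10⁸ m.
Transfer ellipse a_t = (r₁ + r₂)/2 = 4.060×10⁸ m.
At r₁: circular v_c1 = √(μ/r₁) = 21250 m/s; transfer-perikrone v_p = √[μ(2/r₁ − 1/a_t)] = 28450 m/s.
At r₂: circular v_c2 = √(μ/r₂) = 7218 m/s; transfer-apokrone v_a = √[μ(2/r₂ − 1/a_t)] = 3284 m/s.
Δv₂ = v_c2 − v_a = 3934 m/s.
= 3.934 km/s.

Δv ≈ 3.93 km/s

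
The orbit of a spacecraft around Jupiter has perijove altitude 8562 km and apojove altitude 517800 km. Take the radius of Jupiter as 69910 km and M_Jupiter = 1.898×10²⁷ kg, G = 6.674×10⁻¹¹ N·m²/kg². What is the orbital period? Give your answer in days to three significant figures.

μ = GM = 6.674×10⁻¹¹ × 1.898×10²⁷ = 1.267×10¹⁷ m³/s².
r_p = 69910 + 8562 = 78472 km = 7.8472×10⁷ m.
r_a = 69910 + 517800 = 587710 km = 5.8771×10⁸ m.
Semi-major axis a = (r_p + r_a)/2 = (78472 + 5.8771×10⁵)/2 = 3.3309×10⁵ km = 3.331×10⁸ m.
By Kepler's third law T = 2π√(a³/μ) = 2π × 1.708×10⁴ = 1.073×10⁵ s.
= 1.242 days.

T ≈ 1.24 days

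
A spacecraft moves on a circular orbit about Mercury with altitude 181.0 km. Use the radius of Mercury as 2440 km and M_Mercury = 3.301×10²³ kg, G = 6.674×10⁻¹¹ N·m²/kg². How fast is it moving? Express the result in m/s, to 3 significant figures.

v ≈ 2900 m/s

μ = GM = 6.674×10⁻¹¹ × 3.301×10²³ = 2.203×10¹³ m³/s².
r = 2440 + 181.0 = 2621.0 km = 2.6210×10⁶ m.
For a circular orbit v = √(μ/r) = √(2.203×10¹³ / 2.621×10⁶) = √(8.406×10⁶) = 2899 m/s.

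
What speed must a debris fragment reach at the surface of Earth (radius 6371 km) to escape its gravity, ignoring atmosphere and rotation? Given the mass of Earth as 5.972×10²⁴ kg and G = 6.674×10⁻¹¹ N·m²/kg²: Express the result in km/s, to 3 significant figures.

v_esc ≈ 11.2 km/s

μ = GM = 6.674×10⁻¹¹ × 5.972×10²⁴ = 3.986×10¹⁴ m³/s².
r = R = 6.371×10⁶ m.
Escape speed v_esc = √(2μ/r) = √(2 × 3.986×10¹⁴ / 6.371×10⁶) = √(1.251×10⁸) = 11190 m/s.
= 11.19 km/s.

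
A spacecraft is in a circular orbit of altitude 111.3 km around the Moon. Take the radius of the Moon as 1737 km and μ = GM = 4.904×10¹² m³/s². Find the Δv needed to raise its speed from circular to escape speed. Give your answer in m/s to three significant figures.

r = 1737 + 111.3 = 1848.3 km = 1.8483×10⁶ m.
Circular speed v_c = √(μ/r) = 1629 m/s.
Escape speed v_esc = √(2μ/r) = √2 × v_c = 2304 m/s.
Δv = v_esc − v_c = 674.7 m/s.

Δv ≈ 675 m/s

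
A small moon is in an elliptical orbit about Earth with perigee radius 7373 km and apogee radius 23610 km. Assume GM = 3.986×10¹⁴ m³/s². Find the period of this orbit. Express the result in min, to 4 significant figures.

T ≈ 319.8 min

Semi-major axis a = (r_p + r_a)/2 = (7373.0 + 23610)/2 = 15492 km = 1.549×10⁷ m.
By Kepler's third law T = 2π√(a³/μ) = 2π × 3.054×10³ = 1.919×10⁴ s.
= 319.8 min.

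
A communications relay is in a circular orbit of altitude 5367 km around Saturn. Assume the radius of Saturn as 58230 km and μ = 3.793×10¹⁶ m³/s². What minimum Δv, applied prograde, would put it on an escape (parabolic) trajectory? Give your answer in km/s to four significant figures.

Δv ≈ 10.12 km/s

r = 58230 + 5367 = 63597 km = 6.3597×10⁷ m.
Circular speed v_c = √(μ/r) = 24420 m/s.
Escape speed v_esc = √(2μ/r) = √2 × v_c = 34540 m/s.
Δv = v_esc − v_c = 10120 m/s = 10.12 km/s.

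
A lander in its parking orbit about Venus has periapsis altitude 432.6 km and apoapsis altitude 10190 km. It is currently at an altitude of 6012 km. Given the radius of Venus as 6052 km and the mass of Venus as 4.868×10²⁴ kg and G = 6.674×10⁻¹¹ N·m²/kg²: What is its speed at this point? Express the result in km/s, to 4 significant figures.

μ = GM = 6.674×10⁻¹¹ × 4.868×10²⁴ = 3.249×10¹⁴ m³/s².
r_p = 6052 + 432.6 = 6484.6 km = 6.4846×10⁶ m.
r_a = 6052 + 10190 = 16242 km = 1.6242×10⁷ m.
r = 6052 + 6012 = 12064 km = 1.206×10⁷ m.
Semi-major axis a = (r_p + r_a)/2 = 11363 km = 1.136×10⁷ m.
Vis-viva: v² = μ(2/r − 1/a) = 3.249×10¹⁴ × (1.658×10⁻⁷ − 8.800×10⁻⁸) = 2.527×10⁷ m²/s².
v = 5027 m/s = 5.027 km/s.

v ≈ 5.027 km/s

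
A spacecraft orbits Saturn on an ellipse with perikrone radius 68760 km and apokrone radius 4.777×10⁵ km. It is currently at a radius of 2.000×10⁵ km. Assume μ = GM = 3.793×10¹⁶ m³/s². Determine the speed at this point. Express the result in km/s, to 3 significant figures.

v ≈ 15.5 km/s

Semi-major axis a = (r_p + r_a)/2 = 2.7323×10⁵ km = 2.732×10⁸ m.
Vis-viva: v² = μ(2/r − 1/a) = 3.793×10¹⁶ × (1.000×10⁻⁸ − 3.660×10⁻⁹) = 2.405×10⁸ m²/s².
v = 15510 m/s = 15.51 km/s.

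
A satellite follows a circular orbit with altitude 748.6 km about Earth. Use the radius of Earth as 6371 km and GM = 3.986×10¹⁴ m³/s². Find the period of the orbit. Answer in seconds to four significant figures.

T ≈ 5979 seconds

r = 6371 + 748.6 = 7119.6 km = 7.1196×10⁶ m.
Kepler's third law: T = 2π√(r³/μ) = 2π√((7.120×10⁶)³ / 3.986×10¹⁴).
r³/μ = 9.054×10⁵ s², so T = 2π × 9.515×10² = 5.979×10³ s.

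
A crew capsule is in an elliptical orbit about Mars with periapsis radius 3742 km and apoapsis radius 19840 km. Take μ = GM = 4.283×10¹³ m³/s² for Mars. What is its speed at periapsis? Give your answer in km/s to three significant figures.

v ≈ 4.39 km/s

Semi-major axis a = (r_p + r_a)/2 = 11791 km = 1.179×10⁷ m.
Vis-viva: v² = μ(2/r − 1/a) = 4.283×10¹³ × (5.345×10⁻⁷ − 8.481×10⁻⁸) = 1.926×10⁷ m²/s².
v = 4389 m/s = 4.389 km/s.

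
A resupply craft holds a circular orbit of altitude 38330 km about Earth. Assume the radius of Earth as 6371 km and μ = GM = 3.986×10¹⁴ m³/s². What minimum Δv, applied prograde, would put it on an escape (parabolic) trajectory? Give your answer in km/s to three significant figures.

r = 6371 + 38330 = 44701 km = 4.4701×10⁷ m.
Circular speed v_c = √(μ/r) = 2986 m/s.
Escape speed v_esc = √(2μ/r) = √2 × v_c = 4223 m/s.
Δv = v_esc − v_c = 1237 m/s = 1.237 km/s.

Δv ≈ 1.24 km/s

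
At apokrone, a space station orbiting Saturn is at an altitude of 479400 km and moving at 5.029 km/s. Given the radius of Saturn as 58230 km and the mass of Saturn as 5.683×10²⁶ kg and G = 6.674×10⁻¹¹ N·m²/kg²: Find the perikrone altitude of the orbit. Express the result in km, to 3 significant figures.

perikrone altitude ≈ 59200 km

μ = GM = 6.674×10⁻¹¹ × 5.683×10²⁶ = 3.793×10¹⁶ m³/s².
r_a = 58230 + 479400 = 5.3763×10⁵ km = 5.376×10⁸ m.
Specific energy ε = v²/2 − μ/r = -5.790×10⁷ J/kg, so a = −μ/(2ε) = 3.275×10⁸ m.
The apsides satisfy r_p + r_a = 2a, so the perikrone radius is 2a − r_a = 1.174×10⁸ m = 1.1742×10⁵ km.
Perikrone altitude = 1.1742×10⁵ − 58230 = 59185 km.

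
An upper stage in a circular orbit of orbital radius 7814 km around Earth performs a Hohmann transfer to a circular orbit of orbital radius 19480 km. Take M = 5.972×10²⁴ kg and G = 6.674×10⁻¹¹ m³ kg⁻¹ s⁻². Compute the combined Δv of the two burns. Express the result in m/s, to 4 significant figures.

Δv_total ≈ 2491 m/s

μ = GM = 6.674×10⁻¹¹ × 5.972×10²⁴ = 3.986×10¹⁴ m³/s².
r₁ = 7814 km = 7.814×10⁶ m.
r₂ = 19480 km = 1.948×10⁷ m.
Transfer ellipse a_t = (r₁ + r₂)/2 = 1.365×10⁷ m.
At r₁: circular v_c1 = √(μ/r₁) = 7142 m/s; transfer-perigee v_p = √[μ(2/r₁ − 1/a_t)] = 8533 m/s.
Δv₁ = v_p − v_c1 = 1391 m/s.
At r₂: circular v_c2 = √(μ/r₂) = 4523 m/s; transfer-apogee v_a = √[μ(2/r₂ − 1/a_t)] = 3423 m/s.
Δv₂ = v_c2 − v_a = 1101 m/s.
Total Δv = Δv₁ + Δv₂ = 2491 m/s.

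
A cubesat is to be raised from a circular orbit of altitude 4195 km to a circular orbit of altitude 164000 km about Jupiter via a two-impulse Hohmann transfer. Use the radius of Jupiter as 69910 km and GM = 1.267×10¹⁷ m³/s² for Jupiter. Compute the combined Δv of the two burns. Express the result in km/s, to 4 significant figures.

Δv_total ≈ 16.74 km/s

r₁ = 69910 + 4195 = 74105 km = 7.4105×10⁷ m.
r₂ = 69910 + 164000 = 233910 km = 2.3391×10⁸ m.
Transfer ellipse a_t = (r₁ + r₂)/2 = 1.540×10⁸ m.
At r₁: circular v_c1 = √(μ/r₁) = 41350 m/s; transfer-perijove v_p = √[μ(2/r₁ − 1/a_t)] = 50960 m/s.
Δv₁ = v_p − v_c1 = 9610 m/s.
At r₂: circular v_c2 = √(μ/r₂) = 23270 m/s; transfer-apojove v_a = √[μ(2/r₂ − 1/a_t)] = 16140 m/s.
Δv₂ = v_c2 − v_a = 7129 m/s.
Total Δv = Δv₁ + Δv₂ = 16740 m/s = 16.74 km/s.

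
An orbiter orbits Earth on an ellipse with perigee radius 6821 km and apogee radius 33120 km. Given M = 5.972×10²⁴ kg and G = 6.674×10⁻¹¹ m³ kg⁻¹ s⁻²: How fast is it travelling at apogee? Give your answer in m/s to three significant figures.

μ = GM = 6.674×10⁻¹¹ × 5.972×10²⁴ = 3.986×10¹⁴ m³/s².
Semi-major axis a = (r_p + r_a)/2 = 19970 km = 1.997×10⁷ m.
Vis-viva: v² = μ(2/r − 1/a) = 3.986×10¹⁴ × (6.039×10⁻⁸ − 5.007×10⁻⁸) = 4.110×10⁶ m²/s².
v = 2027 m/s.

v ≈ 2030 m/s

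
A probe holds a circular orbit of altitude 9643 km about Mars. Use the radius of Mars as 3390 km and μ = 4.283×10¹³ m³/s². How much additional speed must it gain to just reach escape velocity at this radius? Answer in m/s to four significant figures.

r = 3390 + 9643 = 13033 km = 1.3033×10⁷ m.
Circular speed v_c = √(μ/r) = 1813 m/s.
Escape speed v_esc = √(2μ/r) = √2 × v_c = 2564 m/s.
Δv = v_esc − v_c = 750.9 m/s.

Δv ≈ 750.9 m/s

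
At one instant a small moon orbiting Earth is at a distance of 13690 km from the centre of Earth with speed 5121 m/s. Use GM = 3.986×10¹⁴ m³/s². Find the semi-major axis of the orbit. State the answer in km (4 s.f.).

r = 1.369×10⁷ m.
Specific orbital energy ε = v²/2 − μ/r = (5121)²/2 − 3.986×10¹⁴/1.369×10⁷ = -1.600×10⁷ J/kg.
Since ε = −μ/(2a), a = −μ/(2ε) = 1.245×10⁷ m = 12453 km.

a ≈ 12450 km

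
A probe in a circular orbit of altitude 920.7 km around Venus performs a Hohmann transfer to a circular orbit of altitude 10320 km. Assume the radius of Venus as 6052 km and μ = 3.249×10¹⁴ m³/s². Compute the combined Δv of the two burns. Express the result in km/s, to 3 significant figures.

r₁ = 6052 + 920.7 = 6972.7 km = 6.9727×10⁶ m.
r₂ = 6052 + 10320 = 16372 km = 1.6372×10⁷ m.
Transfer ellipse a_t = (r₁ + r₂)/2 = 1.167×10⁷ m.
At r₁: circular v_c1 = √(μ/r₁) = 6826 m/s; transfer-periapsis v_p = √[μ(2/r₁ − 1/a_t)] = 8084 m/s.
Δv₁ = v_p − v_c1 = 1258 m/s.
At r₂: circular v_c2 = √(μ/r₂) = 4455 m/s; transfer-apoapsis v_a = √[μ(2/r₂ − 1/a_t)] = 3443 m/s.
Δv₂ = v_c2 − v_a = 1012 m/s.
Total Δv = Δv₁ + Δv₂ = 2270 m/s = 2.270 km/s.

Δv_total ≈ 2.27 km/s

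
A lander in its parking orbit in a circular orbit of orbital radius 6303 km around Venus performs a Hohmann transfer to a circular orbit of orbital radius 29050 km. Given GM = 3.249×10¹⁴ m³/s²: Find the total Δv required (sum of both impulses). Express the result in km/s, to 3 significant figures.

Δv_total ≈ 3.37 km/s

r₁ = 6303 km = 6.303×10⁶ m.
r₂ = 29050 km = 2.905×10⁷ m.
Transfer ellipse a_t = (r₁ + r₂)/2 = 1.768×10⁷ m.
At r₁: circular v_c1 = √(μ/r₁) = 7180 m/s; transfer-periapsis v_p = √[μ(2/r₁ − 1/a_t)] = 9204 m/s.
Δv₁ = v_p − v_c1 = 2024 m/s.
At r₂: circular v_c2 = √(μ/r₂) = 3344 m/s; transfer-apoapsis v_a = √[μ(2/r₂ − 1/a_t)] = 1997 m/s.
Δv₂ = v_c2 − v_a = 1347 m/s.
Total Δv = Δv₁ + Δv₂ = 3372 m/s = 3.372 km/s.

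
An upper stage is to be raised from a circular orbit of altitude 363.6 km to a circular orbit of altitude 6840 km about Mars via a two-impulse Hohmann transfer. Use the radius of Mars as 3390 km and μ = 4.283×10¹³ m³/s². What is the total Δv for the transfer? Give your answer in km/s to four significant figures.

Δv_total ≈ 1.255 km/s

r₁ = 3390 + 363.6 = 3753.6 km = 3.7536×10⁶ m.
r₂ = 3390 + 6840 = 10230 km = 1.0230×10⁷ m.
Transfer ellipse a_t = (r₁ + r₂)/2 = 6.992×10⁶ m.
At r₁: circular v_c1 = √(μ/r₁) = 3378 m/s; transfer-periapsis v_p = √[μ(2/r₁ − 1/a_t)] = 4086 m/s.
Δv₁ = v_p − v_c1 = 708.0 m/s.
At r₂: circular v_c2 = √(μ/r₂) = 2046 m/s; transfer-apoapsis v_a = √[μ(2/r₂ − 1/a_t)] = 1499 m/s.
Δv₂ = v_c2 − v_a = 546.9 m/s.
Total Δv = Δv₁ + Δv₂ = 1255 m/s = 1.255 km/s.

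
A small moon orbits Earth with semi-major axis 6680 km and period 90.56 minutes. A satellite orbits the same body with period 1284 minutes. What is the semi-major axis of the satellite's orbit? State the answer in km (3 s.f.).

Kepler's third law: a³ ∝ T², so a₂ = a₁ (T₂/T₁)^(2/3).
T₂/T₁ = 14.18, (T₂/T₁)^(2/3) = 5.858.
a₂ = 6680 × 5.858 = 39130 km.

a₂ ≈ 39100 km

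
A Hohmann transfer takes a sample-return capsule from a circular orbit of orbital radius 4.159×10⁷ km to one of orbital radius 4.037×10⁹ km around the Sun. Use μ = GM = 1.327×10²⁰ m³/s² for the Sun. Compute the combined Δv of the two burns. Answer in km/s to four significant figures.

r₁ = 4.159×10⁷ km = 4.159×10¹⁰ m.
r₂ = 4.037×10⁹ km = 4.037×10¹² m.
Transfer ellipse a_t = (r₁ + r₂)/2 = 2.039×10¹² m.
At r₁: circular v_c1 = √(μ/r₁) = 56490 m/s; transfer-perihelion v_p = √[μ(2/r₁ − 1/a_t)] = 79470 m/s.
Δv₁ = v_p − v_c1 = 22990 m/s.
At r₂: circular v_c2 = √(μ/r₂) = 5733 m/s; transfer-aphelion v_a = √[μ(2/r₂ − 1/a_t)] = 818.8 m/s.
Δv₂ = v_c2 − v_a = 4915 m/s.
Total Δv = Δv₁ + Δv₂ = 27900 m/s = 27.90 km/s.

Δv_total ≈ 27.90 km/s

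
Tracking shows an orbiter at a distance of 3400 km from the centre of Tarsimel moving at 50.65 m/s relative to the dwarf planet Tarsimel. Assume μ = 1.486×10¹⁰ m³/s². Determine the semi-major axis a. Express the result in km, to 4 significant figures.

r = 3.400×10⁶ m.
Vis-viva rearranged: 1/a = 2/r − v²/μ = 5.882×10⁻⁷ − 1.726×10⁻⁷ = 4.156×10⁻⁷ m⁻¹.
a = 2.406×10⁶ m = 2406.2 km.

a ≈ 2406 km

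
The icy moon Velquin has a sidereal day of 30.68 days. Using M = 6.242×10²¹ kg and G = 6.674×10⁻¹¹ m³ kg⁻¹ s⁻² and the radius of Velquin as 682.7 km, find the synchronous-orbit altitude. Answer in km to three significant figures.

μ = GM = 6.674×10⁻¹¹ × 6.242×10²¹ = 4.166×10¹¹ m³/s².
T = 30.68 days = 2.651×10⁶ s.
A synchronous orbit has period T, so by Kepler's third law a = (μT²/4π²)^(1/3).
μT²/4π² = 4.166×10¹¹ × (2.651×10⁶)² / 39.48 = 7.415×10²² m³.
a = 4.201×10⁷ m = 42011 km.
Altitude h = a − R = 42011 − 682.7 = 41328 km.

h_sync ≈ 41300 km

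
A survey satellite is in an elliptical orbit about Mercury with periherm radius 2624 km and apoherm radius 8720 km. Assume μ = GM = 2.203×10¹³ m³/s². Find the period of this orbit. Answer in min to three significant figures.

T ≈ 301 min

Semi-major axis a = (r_p + r_a)/2 = (2624.0 + 8720.0)/2 = 5672.0 km = 5.672×10⁶ m.
By Kepler's third law T = 2π√(a³/μ) = 2π × 2.878×10³ = 1.808×10⁴ s.
= 301.4 min.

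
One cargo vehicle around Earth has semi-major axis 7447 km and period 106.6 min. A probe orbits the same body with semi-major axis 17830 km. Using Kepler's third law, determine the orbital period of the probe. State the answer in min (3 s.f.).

Kepler's third law: T² ∝ a³, so T₂ = T₁ (a₂/a₁)^(3/2).
a₂/a₁ = 2.394, (a₂/a₁)^(3/2) = 3.705.
T₂ = 106.6 × 3.705 = 394.9 min.

T₂ ≈ 395 min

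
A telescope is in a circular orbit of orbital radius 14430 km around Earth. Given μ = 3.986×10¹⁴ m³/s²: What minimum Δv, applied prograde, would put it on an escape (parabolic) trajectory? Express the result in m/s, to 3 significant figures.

r = 14430 km = 1.443×10⁷ m.
Circular speed v_c = √(μ/r) = 5256 m/s.
Escape speed v_esc = √(2μ/r) = √2 × v_c = 7433 m/s.
Δv = v_esc − v_c = 2177 m/s.

Δv ≈ 2180 m/s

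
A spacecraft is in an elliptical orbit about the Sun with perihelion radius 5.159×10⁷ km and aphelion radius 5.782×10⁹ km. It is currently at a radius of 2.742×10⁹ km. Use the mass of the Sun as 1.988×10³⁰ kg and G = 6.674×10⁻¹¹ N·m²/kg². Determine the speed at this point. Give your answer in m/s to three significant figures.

v ≈ 7160 m/s

μ = GM = 6.674×10⁻¹¹ × 1.988×10³⁰ = 1.327×10²⁰ m³/s².
Semi-major axis a = (r_p + r_a)/2 = 2.9168×10⁹ km = 2.917×10¹² m.
Vis-viva: v² = μ(2/r − 1/a) = 1.327×10²⁰ × (7.294×10⁻¹³ − 3.428×10⁻¹³) = 5.129×10⁷ m²/s².
v = 7162 m/s.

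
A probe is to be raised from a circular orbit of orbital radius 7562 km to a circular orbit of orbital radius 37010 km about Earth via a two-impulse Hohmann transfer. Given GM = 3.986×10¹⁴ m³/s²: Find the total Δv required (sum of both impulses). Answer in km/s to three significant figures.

r₁ = 7562 km = 7.562×10⁶ m.
r₂ = 37010 km = 3.701×10⁷ m.
Transfer ellipse a_t = (r₁ + r₂)/2 = 2.229×10⁷ m.
At r₁: circular v_c1 = √(μ/r₁) = 7260 m/s; transfer-perigee v_p = √[μ(2/r₁ − 1/a_t)] = 9356 m/s.
Δv₁ = v_p − v_c1 = 2096 m/s.
At r₂: circular v_c2 = √(μ/r₂) = 3282 m/s; transfer-apogee v_a = √[μ(2/r₂ − 1/a_t)] = 1912 m/s.
Δv₂ = v_c2 − v_a = 1370 m/s.
Total Δv = Δv₁ + Δv₂ = 3466 m/s = 3.466 km/s.

Δv_total ≈ 3.47 km/s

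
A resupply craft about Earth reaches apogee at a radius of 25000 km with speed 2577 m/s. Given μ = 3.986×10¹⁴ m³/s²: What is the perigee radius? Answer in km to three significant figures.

r_a = 2.500×10⁷ m.
Specific energy ε = v²/2 − μ/r = -1.262×10⁷ J/kg, so a = −μ/(2ε) = 1.579×10⁷ m.
The apsides satisfy r_p + r_a = 2a, so the perigee radius is 2a − r_a = 6.576×10⁶ m = 6575.9 km.

perigee radius ≈ 6580 km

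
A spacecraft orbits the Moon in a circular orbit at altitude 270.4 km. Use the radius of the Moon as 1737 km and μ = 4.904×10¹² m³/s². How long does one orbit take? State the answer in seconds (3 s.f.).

T ≈ 8070 seconds

r = 1737 + 270.4 = 2007.4 km = 2.0074×10⁶ m.
Kepler's third law: T = 2π√(r³/μ) = 2π√((2.007×10⁶)³ / 4.904×10¹²).
r³/μ = 1.649×10⁶ s², so T = 2π × 1.284×10³ = 8.070×10³ s.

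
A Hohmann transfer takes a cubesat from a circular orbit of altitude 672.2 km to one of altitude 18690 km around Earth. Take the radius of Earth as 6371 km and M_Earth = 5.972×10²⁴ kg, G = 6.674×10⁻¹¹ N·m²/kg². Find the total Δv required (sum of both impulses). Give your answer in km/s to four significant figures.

μ = GM = 6.674×10⁻¹¹ × 5.972×10²⁴ = 3.986×10¹⁴ m³/s².
r₁ = 6371 + 672.2 = 7043.2 km = 7.0432×10⁶ m.
r₂ = 6371 + 18690 = 25061 km = 2.5061×10⁷ m.
Transfer ellipse a_t = (r₁ + r₂)/2 = 1.605×10⁷ m.
At r₁: circular v_c1 = √(μ/r₁) = 7523 m/s; transfer-perigee v_p = √[μ(2/r₁ − 1/a_t)] = 9399 m/s.
Δv₁ = v_p − v_c1 = 1877 m/s.
At r₂: circular v_c2 = √(μ/r₂) = 3988 m/s; transfer-apogee v_a = √[μ(2/r₂ − 1/a_t)] = 2642 m/s.
Δv₂ = v_c2 − v_a = 1346 m/s.
Total Δv = Δv₁ + Δv₂ = 3223 m/s = 3.223 km/s.

Δv_total ≈ 3.223 km/s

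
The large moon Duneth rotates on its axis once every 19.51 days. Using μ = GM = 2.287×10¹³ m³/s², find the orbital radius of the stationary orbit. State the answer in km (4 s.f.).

T = 19.51 days = 1.686×10⁶ s.
A synchronous orbit has period T, so by Kepler's third law a = (μT²/4π²)^(1/3).
μT²/4π² = 2.287×10¹³ × (1.686×10⁶)² / 39.48 = 1.646×10²⁴ m³.
a = 1.181×10⁸ m = 1.1807×10⁵ km.

r_sync ≈ 1.181×10⁵ km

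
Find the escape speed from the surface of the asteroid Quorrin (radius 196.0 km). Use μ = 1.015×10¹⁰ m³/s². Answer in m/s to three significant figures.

v_esc ≈ 322 m/s

r = R = 1.960×10⁵ m.
Escape speed v_esc = √(2μ/r) = √(2 × 1.015×10¹⁰ / 1.960×10⁵) = √(1.036×10⁵) = 321.8 m/s.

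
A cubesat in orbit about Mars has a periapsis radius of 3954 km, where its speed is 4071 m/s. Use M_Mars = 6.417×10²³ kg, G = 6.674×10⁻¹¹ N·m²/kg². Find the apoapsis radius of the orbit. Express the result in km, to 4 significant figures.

μ = GM = 6.674×10⁻¹¹ × 6.417×10²³ = 4.283×10¹³ m³/s².
r_p = 3.954×10⁶ m.
Specific energy ε = v²/2 − μ/r = -2.545×10⁶ J/kg, so a = −μ/(2ε) = 8.415×10⁶ m.
The apsides satisfy r_p + r_a = 2a, so the apoapsis radius is 2a − r_p = 1.288×10⁷ m = 12875 km.

apoapsis radius ≈ 12880 km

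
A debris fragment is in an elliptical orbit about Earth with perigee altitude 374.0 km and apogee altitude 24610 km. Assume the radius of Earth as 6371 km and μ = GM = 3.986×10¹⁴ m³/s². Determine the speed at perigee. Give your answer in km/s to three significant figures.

r_p = 6371 + 374.0 = 6745.0 km = 6.7450×10⁶ m.
r_a = 6371 + 24610 = 30981 km = 3.0981×10⁷ m.
Semi-major axis a = (r_p + r_a)/2 = 18863 km = 1.886×10⁷ m.
Vis-viva: v² = μ(2/r − 1/a) = 3.986×10¹⁴ × (2.965×10⁻⁷ − 5.301×10⁻⁸) = 9.706×10⁷ m²/s².
v = 9852 m/s = 9.852 km/s.

v ≈ 9.85 km/s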